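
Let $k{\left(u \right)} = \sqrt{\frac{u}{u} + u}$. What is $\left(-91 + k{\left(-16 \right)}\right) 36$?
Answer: $-3276 + 36 i \sqrt{15} \approx -3276.0 + 139.43 i$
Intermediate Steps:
$k{\left(u \right)} = \sqrt{1 + u}$
$\left(-91 + k{\left(-16 \right)}\right) 36 = \left(-91 + \sqrt{1 - 16}\right) 36 = \left(-91 + \sqrt{-15}\right) 36 = \left(-91 + i \sqrt{15}\right) 36 = -3276 + 36 i \sqrt{15}$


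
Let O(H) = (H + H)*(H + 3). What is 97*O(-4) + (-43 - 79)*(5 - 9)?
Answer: 1264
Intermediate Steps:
O(H) = 2*H*(3 + H) (O(H) = (2*H)*(3 + H) = 2*H*(3 + H))
97*O(-4) + (-43 - 79)*(5 - 9) = 97*(2*(-4)*(3 - 4)) + (-43 - 79)*(5 - 9) = 97*(2*(-4)*(-1)) - 122*(-4) = 97*8 + 488 = 776 + 488 = 1264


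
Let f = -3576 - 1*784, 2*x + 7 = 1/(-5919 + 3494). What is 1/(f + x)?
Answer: -2425/10581488 ≈ -0.00022917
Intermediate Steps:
x = -8488/2425 (x = -7/2 + 1/(2*(-5919 + 3494)) = -7/2 + (½)/(-2425) = -7/2 + (½)*(-1/2425) = -7/2 - 1/4850 = -8488/2425 ≈ -3.5002)
f = -4360 (f = -3576 - 784 = -4360)
1/(f + x) = 1/(-4360 - 8488/2425) = 1/(-10581488/2425) = -2425/10581488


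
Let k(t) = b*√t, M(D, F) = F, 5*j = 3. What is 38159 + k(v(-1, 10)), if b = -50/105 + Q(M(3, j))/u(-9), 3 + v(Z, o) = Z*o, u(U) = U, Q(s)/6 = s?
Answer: 38159 - 92*I*√13/105 ≈ 38159.0 - 3.1591*I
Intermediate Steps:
j = ⅗ (j = (⅕)*3 = ⅗ ≈ 0.60000)
Q(s) = 6*s
v(Z, o) = -3 + Z*o
b = -92/105 (b = -50/105 + (6*(⅗))/(-9) = -50*1/105 + (18/5)*(-⅑) = -10/21 - ⅖ = -92/105 ≈ -0.87619)
k(t) = -92*√t/105
38159 + k(v(-1, 10)) = 38159 - 92*√(-3 - 1*10)/105 = 38159 - 92*√(-3 - 10)/105 = 38159 - 92*I*√13/105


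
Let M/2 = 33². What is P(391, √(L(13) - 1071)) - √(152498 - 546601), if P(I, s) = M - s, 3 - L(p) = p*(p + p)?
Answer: 2178 - I*√1406 - I*√394103 ≈ 2178.0 - 665.27*I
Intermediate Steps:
M = 2178 (M = 2*33² = 2*1089 = 2178)
L(p) = 3 - 2*p² (L(p) = 3 - p*(p + p) = 3 - p*2*p = 3 - 2*p²)
P(I, s) = 2178 - s
P(391, √(L(13) - 1071)) - √(152498 - 546601) = (2178 - √((3 - 2*13²) - 1071)) - √(152498 - 546601) = (2178 - √((3 - 2*169) - 1071)) - √(-394103) = (2178 - √((3 - 338) - 1071)) - I*√394103 = (2178 - √(-335 - 1071)) - I*√394103 = (2178 - √(-1406)) - I*√394103 = (2178 - I*√1406) - I*√394103 = 2178 - I*√1406 - I*√394103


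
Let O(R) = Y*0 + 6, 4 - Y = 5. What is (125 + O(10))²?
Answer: 17161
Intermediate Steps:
Y = -1 (Y = 4 - 1*5 = 4 - 5 = -1)
O(R) = 6 (O(R) = -1*0 + 6 = 0 + 6 = 6)
(125 + O(10))² = (125 + 6)² = 131² = 17161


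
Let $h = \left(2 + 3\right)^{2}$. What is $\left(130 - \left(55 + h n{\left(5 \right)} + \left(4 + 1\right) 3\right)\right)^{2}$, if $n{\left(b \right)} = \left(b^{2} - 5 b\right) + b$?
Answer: $4225$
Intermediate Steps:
$h = 25$ ($h = 5^{2} = 25$)
$n{\left(b \right)} = b^{2} - 4 b$
$\left(130 - \left(55 + h n{\left(5 \right)} + \left(4 + 1\right) 3\right)\right)^{2} = \left(130 - \left(55 + \left(4 + 1\right) 3 + 25 \cdot 5 \left(-4 + 5\right)\right)\right)^{2} = \left(130 - \left(55 + 15 + 25 \cdot 5 \cdot 1\right)\right)^{2} = \left(130 - \left(70 + 125\right)\right)^{2} = \left(130 - 195\right)^{2} = \left(-65\right)^{2} = 4225$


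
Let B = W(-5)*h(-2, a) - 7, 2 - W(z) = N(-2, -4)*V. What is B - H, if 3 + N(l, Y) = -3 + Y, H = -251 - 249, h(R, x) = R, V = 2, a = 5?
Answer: 449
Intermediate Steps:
H = -500
N(l, Y) = -6 + Y (N(l, Y) = -3 + (-3 + Y) = -6 + Y)
W(z) = 22 (W(z) = 2 - (-6 - 4)*2 = 2 - (-10)*2 = 2 - 1*(-20) = 2 + 20 = 22)
B = -51 (B = 22*(-2) - 7 = -44 - 7 = -51)
B - H = -51 - 1*(-500) = -51 + 500 = 449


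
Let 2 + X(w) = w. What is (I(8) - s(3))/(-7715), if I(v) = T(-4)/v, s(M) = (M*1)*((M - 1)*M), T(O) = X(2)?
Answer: 18/7715 ≈ 0.0023331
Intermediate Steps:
X(w) = -2 + w
T(O) = 0 (T(O) = -2 + 2 = 0)
s(M) = M**2*(-1 + M) (s(M) = M*((-1 + M)*M) = M*(M*(-1 + M)) = M**2*(-1 + M))
I(v) = 0 (I(v) = 0/v = 0)
(I(8) - s(3))/(-7715) = (0 - 3**2*(-1 + 3))/(-7715) = (0 - 9*2)*(-1/7715) = (0 - 1*18)*(-1/7715) = (0 - 18)*(-1/7715) = -18*(-1/7715) = 18/7715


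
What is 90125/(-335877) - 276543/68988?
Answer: -33033992237/7723827492 ≈ -4.2769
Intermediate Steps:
90125/(-335877) - 276543/68988 = 90125*(-1/335877) - 276543*1/68988 = -90125/335877 - 92181/22996 = -33033992237/7723827492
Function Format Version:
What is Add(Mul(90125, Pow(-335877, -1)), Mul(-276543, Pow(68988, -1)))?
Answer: Rational(-33033992237, 7723827492) ≈ -4.2769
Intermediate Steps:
Add(Mul(90125, Pow(-335877, -1)), Mul(-276543, Pow(68988, -1))) = Add(Mul(90125, Rational(-1, 335877)), Mul(-276543, Rational(1, 68988))) = Add(Rational(-90125, 335877), Rational(-92181, 22996)) = Rational(-33033992237, 7723827492)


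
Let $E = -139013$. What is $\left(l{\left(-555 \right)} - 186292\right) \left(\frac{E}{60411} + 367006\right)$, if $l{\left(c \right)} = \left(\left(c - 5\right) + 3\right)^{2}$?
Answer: $\frac{916086046857507}{20137} \approx 4.5493 \cdot 10^{10}$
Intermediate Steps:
$l{\left(c \right)} = \left(-2 + c\right)^{2}$ ($l{\left(c \right)} = \left(\left(c - 5\right) + 3\right)^{2} = \left(\left(-5 + c\right) + 3\right)^{2} = \left(-2 + c\right)^{2}$)
$\left(l{\left(-555 \right)} - 186292\right) \left(\frac{E}{60411} + 367006\right) = \left(\left(-2 - 555\right)^{2} - 186292\right) \left(- \frac{139013}{60411} + 367006\right) = \left(\left(-557\right)^{2} - 186292\right) \left(\left(-139013\right) \frac{1}{60411} + 367006\right) = \left(310249 - 186292\right) \left(- \frac{139013}{60411} + 367006\right) = 123957 \cdot \frac{22171060453}{60411} = \frac{916086046857507}{20137}$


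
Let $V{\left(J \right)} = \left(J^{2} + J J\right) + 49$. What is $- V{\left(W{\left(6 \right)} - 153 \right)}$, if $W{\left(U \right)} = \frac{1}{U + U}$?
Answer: $- \frac{3370753}{72} \approx -46816.0$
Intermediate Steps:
$W{\left(U \right)} = \frac{1}{2 U}$
$V{\left(J \right)} = 49 + 2 J^{2}$ ($V{\left(J \right)} = \left(J^{2} + J^{2}\right) + 49 = 2 J^{2} + 49 = 49 + 2 J^{2}$)
$- V{\left(W{\left(6 \right)} - 153 \right)} = - (49 + 2 \left(\frac{1}{2 \cdot 6} - 153\right)^{2}) = - (49 + 2 \left(\frac{1}{2} \cdot \frac{1}{6} - 153\right)^{2}) = - (49 + 2 \left(\frac{1}{12} - 153\right)^{2}) = - (49 + 2 \left(- \frac{1835}{12}\right)^{2}) = - (49 + 2 \cdot \frac{3367225}{144}) = - (49 + \frac{3367225}{72}) = \left(-1\right) \frac{3370753}{72} = - \frac{3370753}{72}$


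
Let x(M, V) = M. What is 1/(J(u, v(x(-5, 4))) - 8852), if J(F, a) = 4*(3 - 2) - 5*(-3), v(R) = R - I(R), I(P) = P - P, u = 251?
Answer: -1/8833 ≈ -0.00011321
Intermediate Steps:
I(P) = 0
v(R) = R (v(R) = R - 1*0 = R + 0 = R)
J(F, a) = 19 (J(F, a) = 4*1 + 15 = 4 + 15 = 19)
1/(J(u, v(x(-5, 4))) - 8852) = 1/(19 - 8852) = 1/(-8833) = -1/8833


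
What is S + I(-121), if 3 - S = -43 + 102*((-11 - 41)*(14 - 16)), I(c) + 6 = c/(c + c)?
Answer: -21135/2 ≈ -10568.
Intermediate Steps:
I(c) = -11/2 (I(c) = -6 + c/(c + c) = -6 + c/((2*c)) = -6 + (1/(2*c))*c = -6 + 1/2 = -11/2)
S = -10562 (S = 3 - (-43 + 102*((-11 - 41)*(14 - 16))) = 3 - (-43 + 102*(-52*(-2))) = 3 - (-43 + 102*104) = 3 - (-43 + 10608) = 3 - 1*10565 = 3 - 10565 = -10562)
S + I(-121) = -10562 - 11/2 = -21135/2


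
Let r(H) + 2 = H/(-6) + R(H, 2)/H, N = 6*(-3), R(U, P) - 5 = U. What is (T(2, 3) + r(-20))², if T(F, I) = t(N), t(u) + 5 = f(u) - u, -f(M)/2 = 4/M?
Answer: 312481/1296 ≈ 241.11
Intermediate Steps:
R(U, P) = 5 + U
f(M) = -8/M
N = -18
t(u) = -5 - u - 8/u (t(u) = -5 + (-8/u - u) = -5 + (-u - 8/u) = -5 - u - 8/u)
T(F, I) = 121/9 (T(F, I) = -5 - 1*(-18) - 8/(-18) = -5 + 18 - 8*(-1/18) = -5 + 18 + 4/9 = 121/9)
r(H) = -2 - H/6 + (5 + H)/H (r(H) = -2 + (H/(-6) + (5 + H)/H) = -2 + (H*(-⅙) + (5 + H)/H) = -2 + (-H/6 + (5 + H)/H) = -2 - H/6 + (5 + H)/H)
(T(2, 3) + r(-20))² = (121/9 + (-1 + 5/(-20) - ⅙*(-20)))² = (121/9 + (-1 + 5*(-1/20) + 10/3))² = (121/9 + (-1 - ¼ + 10/3))² = (121/9 + 25/12)² = (559/36)² = 312481/1296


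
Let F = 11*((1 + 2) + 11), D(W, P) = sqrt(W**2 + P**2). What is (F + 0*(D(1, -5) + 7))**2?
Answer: 23716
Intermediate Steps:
D(W, P) = sqrt(P**2 + W**2)
F = 154 (F = 11*(3 + 11) = 11*14 = 154)
(F + 0*(D(1, -5) + 7))**2 = (154 + 0*(sqrt((-5)**2 + 1**2) + 7))**2 = (154 + 0*(sqrt(25 + 1) + 7))**2 = (154 + 0*(sqrt(26) + 7))**2 = (154 + 0*(7 + sqrt(26)))**2 = (154 + 0)**2 = 154**2 = 23716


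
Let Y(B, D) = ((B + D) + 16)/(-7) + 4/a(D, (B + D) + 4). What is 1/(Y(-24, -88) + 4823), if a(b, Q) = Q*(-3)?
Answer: 567/2742424 ≈ 0.00020675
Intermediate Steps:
a(b, Q) = -3*Q
Y(B, D) = -16/7 + 4/(-12 - 3*B - 3*D) - B/7 - D/7 (Y(B, D) = ((B + D) + 16)/(-7) + 4/((-3*((B + D) + 4))) = (16 + B + D)*(-1/7) + 4/((-3*(4 + B + D))) = (-16/7 - B/7 - D/7) + 4/(-12 - 3*B - 3*D) = -16/7 + 4/(-12 - 3*B - 3*D) - B/7 - D/7)
1/(Y(-24, -88) + 4823) = 1/((-4/3 + (-16 - 1*(-24) - 1*(-88))*(4 - 24 - 88)/7)/(4 - 24 - 88) + 4823) = 1/((-4/3 + (1/7)*(-16 + 24 + 88)*(-108))/(-108) + 4823) = 1/(-(-4/3 + (1/7)*96*(-108))/108 + 4823) = 1/(-(-4/3 - 10368/7)/108 + 4823) = 1/(-1/108*(-31132/21) + 4823) = 1/(7783/567 + 4823) = 1/(2742424/567) = 567/2742424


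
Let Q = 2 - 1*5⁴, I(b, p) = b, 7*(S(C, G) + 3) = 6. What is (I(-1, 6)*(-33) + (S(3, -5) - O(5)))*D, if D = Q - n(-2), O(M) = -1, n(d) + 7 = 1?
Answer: -137591/7 ≈ -19656.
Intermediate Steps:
n(d) = -6 (n(d) = -7 + 1 = -6)
S(C, G) = -15/7 (S(C, G) = -3 + (⅐)*6 = -3 + 6/7 = -15/7)
Q = -623 (Q = 2 - 1*625 = 2 - 625 = -623)
D = -617 (D = -623 - 1*(-6) = -623 + 6 = -617)
(I(-1, 6)*(-33) + (S(3, -5) - O(5)))*D = (-1*(-33) + (-15/7 - 1*(-1)))*(-617) = (33 + (-15/7 + 1))*(-617) = (33 - 8/7)*(-617) = (223/7)*(-617) = -137591/7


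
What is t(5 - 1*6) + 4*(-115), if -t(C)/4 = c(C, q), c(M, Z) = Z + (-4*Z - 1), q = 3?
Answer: -420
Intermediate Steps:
c(M, Z) = -1 - 3*Z (c(M, Z) = Z + (-1 - 4*Z) = -1 - 3*Z)
t(C) = 40 (t(C) = -4*(-1 - 3*3) = -4*(-1 - 9) = -4*(-10) = 40)
t(5 - 1*6) + 4*(-115) = 40 + 4*(-115) = 40 - 460 = -420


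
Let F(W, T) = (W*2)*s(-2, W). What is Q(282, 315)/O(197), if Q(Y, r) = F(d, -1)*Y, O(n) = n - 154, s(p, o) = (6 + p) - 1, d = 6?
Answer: 10152/43 ≈ 236.09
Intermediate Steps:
s(p, o) = 5 + p
O(n) = -154 + n
F(W, T) = 6*W (F(W, T) = (W*2)*(5 - 2) = (2*W)*3 = 6*W)
Q(Y, r) = 36*Y (Q(Y, r) = (6*6)*Y = 36*Y)
Q(282, 315)/O(197) = (36*282)/(-154 + 197) = 10152/43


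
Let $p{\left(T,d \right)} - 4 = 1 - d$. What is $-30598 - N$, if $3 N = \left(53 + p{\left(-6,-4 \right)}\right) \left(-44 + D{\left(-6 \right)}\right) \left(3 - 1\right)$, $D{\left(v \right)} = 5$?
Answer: $-28986$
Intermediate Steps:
$p{\left(T,d \right)} = 5 - d$ ($p{\left(T,d \right)} = 4 - \left(-1 + d\right) = 5 - d$)
$N = -1612$ ($N = \frac{\left(53 + \left(5 - -4\right)\right) \left(-44 + 5\right) \left(3 - 1\right)}{3} = \frac{\left(53 + \left(5 + 4\right)\right) \left(\left(-39\right) 2\right)}{3} = \frac{\left(53 + 9\right) \left(-78\right)}{3} = \frac{62 \left(-78\right)}{3} = \frac{1}{3} \left(-4836\right) = -1612$)
$-30598 - N = -30598 - -1612 = -30598 + 1612 = -28986$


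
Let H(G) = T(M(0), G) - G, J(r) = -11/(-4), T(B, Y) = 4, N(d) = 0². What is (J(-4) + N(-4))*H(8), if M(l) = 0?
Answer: -11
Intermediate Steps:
N(d) = 0
J(r) = 11/4 (J(r) = -11*(-¼) = 11/4)
H(G) = 4 - G
(J(-4) + N(-4))*H(8) = (11/4 + 0)*(4 - 1*8) = 11*(4 - 8)/4 = (11/4)*(-4) = -11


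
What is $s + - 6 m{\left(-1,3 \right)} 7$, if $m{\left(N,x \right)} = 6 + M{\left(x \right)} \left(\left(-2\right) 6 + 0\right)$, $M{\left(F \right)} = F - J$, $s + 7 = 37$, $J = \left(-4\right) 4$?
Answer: $9354$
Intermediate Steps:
$J = -16$
$s = 30$ ($s = -7 + 37 = 30$)
$M{\left(F \right)} = 16 + F$ ($M{\left(F \right)} = F - -16 = F + 16 = 16 + F$)
$m{\left(N,x \right)} = -186 - 12 x$ ($m{\left(N,x \right)} = 6 + \left(16 + x\right) \left(\left(-2\right) 6 + 0\right) = 6 + \left(16 + x\right) \left(-12 + 0\right) = 6 + \left(16 + x\right) \left(-12\right) = 6 - \left(192 + 12 x\right) = -186 - 12 x$)
$s + - 6 m{\left(-1,3 \right)} 7 = 30 + - 6 \left(-186 - 36\right) 7 = 30 + \left(-6\right) \left(-222\right) 7 = 30 + 1332 \cdot 7 = 30 + 9324 = 9354$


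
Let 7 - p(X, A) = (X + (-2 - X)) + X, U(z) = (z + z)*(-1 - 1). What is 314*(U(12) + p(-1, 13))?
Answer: -11932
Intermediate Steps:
U(z) = -4*z (U(z) = (2*z)*(-2) = -4*z)
p(X, A) = 9 - X (p(X, A) = 7 - ((X + (-2 - X)) + X) = 7 - (-2 + X) = 7 + (2 - X) = 9 - X)
314*(U(12) + p(-1, 13)) = 314*(-4*12 + (9 - 1*(-1))) = 314*(-48 + (9 + 1)) = 314*(-48 + 10) = 314*(-38) = -11932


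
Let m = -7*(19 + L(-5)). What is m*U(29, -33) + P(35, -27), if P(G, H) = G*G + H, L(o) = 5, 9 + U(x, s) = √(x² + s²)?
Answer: 2710 - 168*√1930 ≈ -4670.5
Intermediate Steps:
U(x, s) = -9 + √(s² + x²) (U(x, s) = -9 + √(x² + s²) = -9 + √(s² + x²))
m = -168 (m = -7*(19 + 5) = -7*24 = -168)
P(G, H) = H + G² (P(G, H) = G² + H = H + G²)
m*U(29, -33) + P(35, -27) = -168*(-9 + √((-33)² + 29²)) + (-27 + 35²) = -168*(-9 + √(1089 + 841)) + (-27 + 1225) = -168*(-9 + √1930) + 1198 = (1512 - 168*√1930) + 1198 = 2710 - 168*√1930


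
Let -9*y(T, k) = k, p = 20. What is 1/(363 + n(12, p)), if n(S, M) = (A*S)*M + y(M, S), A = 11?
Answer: 3/9005 ≈ 0.00033315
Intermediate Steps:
y(T, k) = -k/9
n(S, M) = -S/9 + 11*M*S (n(S, M) = (11*S)*M - S/9 = 11*M*S - S/9 = -S/9 + 11*M*S)
1/(363 + n(12, p)) = 1/(363 + (1/9)*12*(-1 + 99*20)) = 1/(363 + (1/9)*12*(-1 + 1980)) = 1/(363 + (1/9)*12*1979) = 1/(363 + 7916/3) = 1/(9005/3) = 3/9005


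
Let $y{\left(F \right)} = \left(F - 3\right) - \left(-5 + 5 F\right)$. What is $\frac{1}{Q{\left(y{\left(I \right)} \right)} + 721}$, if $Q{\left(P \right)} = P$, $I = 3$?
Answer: $\frac{1}{711} \approx 0.0014065$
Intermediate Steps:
$y{\left(F \right)} = 2 - 4 F$ ($y{\left(F \right)} = \left(-3 + F\right) - \left(-5 + 5 F\right) = 2 - 4 F$)
$\frac{1}{Q{\left(y{\left(I \right)} \right)} + 721} = \frac{1}{\left(2 - 12\right) + 721} = \frac{1}{-10 + 721} = \frac{1}{711}$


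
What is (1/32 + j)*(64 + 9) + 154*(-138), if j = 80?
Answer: -493111/32 ≈ -15410.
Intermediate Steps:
(1/32 + j)*(64 + 9) + 154*(-138) = (1/32 + 80)*(64 + 9) + 154*(-138) = (1/32 + 80)*73 - 21252 = (2561/32)*73 - 21252 = 186953/32 - 21252 = -493111/32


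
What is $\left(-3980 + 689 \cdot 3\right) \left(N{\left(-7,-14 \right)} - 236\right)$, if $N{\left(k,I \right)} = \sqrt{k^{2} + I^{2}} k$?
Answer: $451468 + 93737 \sqrt{5} \approx 6.6107 \cdot 10^{5}$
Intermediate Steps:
$N{\left(k,I \right)} = k \sqrt{I^{2} + k^{2}}$ ($N{\left(k,I \right)} = \sqrt{I^{2} + k^{2}} k = k \sqrt{I^{2} + k^{2}}$)
$\left(-3980 + 689 \cdot 3\right) \left(N{\left(-7,-14 \right)} - 236\right) = \left(-3980 + 689 \cdot 3\right) \left(- 7 \sqrt{\left(-14\right)^{2} + \left(-7\right)^{2}} - 236\right) = \left(-3980 + 2067\right) \left(- 7 \sqrt{196 + 49} - 236\right) = - 1913 \left(- 7 \sqrt{245} - 236\right) = - 1913 \left(- 7 \cdot 7 \sqrt{5} - 236\right) = - 1913 \left(- 49 \sqrt{5} - 236\right) = - 1913 \left(-236 - 49 \sqrt{5}\right) = 451468 + 93737 \sqrt{5}$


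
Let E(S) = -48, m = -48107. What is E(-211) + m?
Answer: -48155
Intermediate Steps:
E(-211) + m = -48 - 48107 = -48155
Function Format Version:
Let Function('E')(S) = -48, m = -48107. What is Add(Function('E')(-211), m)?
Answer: -48155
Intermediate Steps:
Add(Function('E')(-211), m) = Add(-48, -48107) = -48155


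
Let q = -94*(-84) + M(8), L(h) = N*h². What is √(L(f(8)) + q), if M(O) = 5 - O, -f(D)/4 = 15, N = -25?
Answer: 3*I*√9123 ≈ 286.54*I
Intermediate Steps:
f(D) = -60 (f(D) = -4*15 = -60)
L(h) = -25*h²
q = 7893 (q = -94*(-84) + (5 - 1*8) = 7896 + (5 - 8) = 7896 - 3 = 7893)
√(L(f(8)) + q) = √(-25*(-60)² + 7893) = √(-25*3600 + 7893) = √(-90000 + 7893) = √(-82107) = 3*I*√9123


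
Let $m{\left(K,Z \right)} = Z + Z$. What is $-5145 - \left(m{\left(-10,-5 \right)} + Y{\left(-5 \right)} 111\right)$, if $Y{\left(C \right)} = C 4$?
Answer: $-2915$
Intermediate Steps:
$m{\left(K,Z \right)} = 2 Z$
$Y{\left(C \right)} = 4 C$
$-5145 - \left(m{\left(-10,-5 \right)} + Y{\left(-5 \right)} 111\right) = -5145 - \left(2 \left(-5\right) + 4 \left(-5\right) 111\right) = -5145 - \left(-10 - 2220\right) = -5145 - -2230 = -5145 + 2230 = -2915$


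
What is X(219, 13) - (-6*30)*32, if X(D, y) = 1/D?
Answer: 1261441/219 ≈ 5760.0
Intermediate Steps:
X(219, 13) - (-6*30)*32 = 1/219 - (-6*30)*32 = 1/219 - (-180)*32 = 1/219 - 1*(-5760) = 1/219 + 5760 = 1261441/219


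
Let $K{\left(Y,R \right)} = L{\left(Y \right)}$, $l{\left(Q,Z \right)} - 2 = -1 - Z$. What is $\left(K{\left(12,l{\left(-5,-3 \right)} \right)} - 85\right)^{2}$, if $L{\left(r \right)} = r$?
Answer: $5329$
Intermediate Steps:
$l{\left(Q,Z \right)} = 1 - Z$ ($l{\left(Q,Z \right)} = 2 - \left(1 + Z\right) = 1 - Z$)
$K{\left(Y,R \right)} = Y$
$\left(K{\left(12,l{\left(-5,-3 \right)} \right)} - 85\right)^{2} = \left(12 - 85\right)^{2} = \left(-73\right)^{2} = 5329$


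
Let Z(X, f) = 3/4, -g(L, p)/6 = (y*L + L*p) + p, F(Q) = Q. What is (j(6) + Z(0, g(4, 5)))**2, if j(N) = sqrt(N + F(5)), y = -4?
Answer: 185/16 + 3*sqrt(11)/2 ≈ 16.537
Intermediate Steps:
g(L, p) = -6*p + 24*L - 6*L*p (g(L, p) = -6*((-4*L + L*p) + p) = -6*(p - 4*L + L*p) = -6*p + 24*L - 6*L*p)
Z(X, f) = 3/4 (Z(X, f) = 3*(1/4) = 3/4)
j(N) = sqrt(5 + N) (j(N) = sqrt(N + 5) = sqrt(5 + N))
(j(6) + Z(0, g(4, 5)))**2 = (sqrt(5 + 6) + 3/4)**2 = (sqrt(11) + 3/4)**2 = (3/4 + sqrt(11))**2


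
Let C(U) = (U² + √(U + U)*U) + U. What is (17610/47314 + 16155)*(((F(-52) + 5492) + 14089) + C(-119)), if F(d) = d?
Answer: 12830421262440/23657 - 45480329160*I*√238/23657 ≈ 5.4235e+8 - 2.9659e+7*I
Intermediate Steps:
C(U) = U + U² + √2*U^(3/2) (C(U) = (U² + √(2*U)*U) + U = (U² + (√2*√U)*U) + U = (U² + √2*U^(3/2)) + U = U + U² + √2*U^(3/2))
(17610/47314 + 16155)*(((F(-52) + 5492) + 14089) + C(-119)) = (17610/47314 + 16155)*(((-52 + 5492) + 14089) + (-119 + (-119)² + √2*(-119)^(3/2))) = (17610*(1/47314) + 16155)*((5440 + 14089) + (-119 + 14161 + √2*(-119*I*√119))) = (8805/23657 + 16155)*(19529 + (-119 + 14161 - 119*I*√238)) = 382187640*(19529 + (14042 - 119*I*√238))/23657 = 382187640*(33571 - 119*I*√238)/23657 = 12830421262440/23657 - 45480329160*I*√238/23657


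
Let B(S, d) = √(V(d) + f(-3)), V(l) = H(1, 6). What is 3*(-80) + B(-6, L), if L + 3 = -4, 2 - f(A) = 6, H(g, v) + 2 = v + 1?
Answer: -239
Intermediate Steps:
H(g, v) = -1 + v (H(g, v) = -2 + (v + 1) = -2 + (1 + v) = -1 + v)
f(A) = -4 (f(A) = 2 - 1*6 = 2 - 6 = -4)
V(l) = 5 (V(l) = -1 + 6 = 5)
L = -7 (L = -3 - 4 = -7)
B(S, d) = 1 (B(S, d) = √(5 - 4) = √1 = 1)
3*(-80) + B(-6, L) = 3*(-80) + 1 = -240 + 1 = -239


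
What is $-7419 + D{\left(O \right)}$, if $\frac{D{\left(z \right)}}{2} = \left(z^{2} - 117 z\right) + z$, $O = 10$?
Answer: $-9539$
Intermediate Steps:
$D{\left(z \right)} = - 232 z + 2 z^{2}$ ($D{\left(z \right)} = 2 \left(\left(z^{2} - 117 z\right) + z\right) = 2 \left(z^{2} - 116 z\right) = - 232 z + 2 z^{2}$)
$-7419 + D{\left(O \right)} = -7419 + 2 \cdot 10 \left(-116 + 10\right) = -7419 + 2 \cdot 10 \left(-106\right) = -7419 - 2120 = -9539$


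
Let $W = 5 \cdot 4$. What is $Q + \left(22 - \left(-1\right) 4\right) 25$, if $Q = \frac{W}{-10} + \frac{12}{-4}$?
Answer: $645$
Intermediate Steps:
$W = 20$
$Q = -5$ ($Q = \frac{20}{-10} + \frac{12}{-4} = 20 \left(- \frac{1}{10}\right) + 12 \left(- \frac{1}{4}\right) = -2 - 3 = -5$)
$Q + \left(22 - \left(-1\right) 4\right) 25 = -5 + \left(22 - \left(-1\right) 4\right) 25 = -5 + \left(22 - -4\right) 25 = -5 + \left(22 + 4\right) 25 = -5 + 26 \cdot 25 = -5 + 650 = 645$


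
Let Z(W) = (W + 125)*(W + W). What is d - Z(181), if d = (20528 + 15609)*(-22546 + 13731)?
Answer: -318658427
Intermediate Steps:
Z(W) = 2*W*(125 + W) (Z(W) = (125 + W)*(2*W) = 2*W*(125 + W))
d = -318547655 (d = 36137*(-8815) = -318547655)
d - Z(181) = -318547655 - 2*181*(125 + 181) = -318547655 - 2*181*306 = -318547655 - 1*110772 = -318547655 - 110772 = -318658427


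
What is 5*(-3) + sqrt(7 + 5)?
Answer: -15 + 2*sqrt(3) ≈ -11.536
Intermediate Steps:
5*(-3) + sqrt(7 + 5) = -15 + sqrt(12) = -15 + 2*sqrt(3)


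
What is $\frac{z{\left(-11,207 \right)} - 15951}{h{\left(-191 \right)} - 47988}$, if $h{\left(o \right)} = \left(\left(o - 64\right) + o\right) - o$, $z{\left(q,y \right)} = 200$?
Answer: $\frac{15751}{48243} \approx 0.32649$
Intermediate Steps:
$h{\left(o \right)} = -64 + o$ ($h{\left(o \right)} = \left(\left(-64 + o\right) + o\right) - o = \left(-64 + 2 o\right) - o = -64 + o$)
$\frac{z{\left(-11,207 \right)} - 15951}{h{\left(-191 \right)} - 47988} = \frac{200 - 15951}{\left(-64 - 191\right) - 47988} = - \frac{15751}{-255 - 47988} = - \frac{15751}{-48243} = \left(-15751\right) \left(- \frac{1}{48243}\right) = \frac{15751}{48243}$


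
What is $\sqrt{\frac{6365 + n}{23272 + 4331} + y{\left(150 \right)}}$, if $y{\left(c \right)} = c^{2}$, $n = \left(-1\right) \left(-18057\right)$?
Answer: $\frac{\sqrt{1904888924774}}{9201} \approx 150.0$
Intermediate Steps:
$n = 18057$
$\sqrt{\frac{6365 + n}{23272 + 4331} + y{\left(150 \right)}} = \sqrt{\frac{6365 + 18057}{23272 + 4331} + 150^{2}} = \sqrt{\frac{24422}{27603} + 22500} = \sqrt{\frac{621091922}{27603}} = \frac{\sqrt{1904888924774}}{9201}$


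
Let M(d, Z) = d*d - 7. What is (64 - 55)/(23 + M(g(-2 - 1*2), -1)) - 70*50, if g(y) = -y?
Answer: -111991/32 ≈ -3499.7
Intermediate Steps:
M(d, Z) = -7 + d**2 (M(d, Z) = d**2 - 7 = -7 + d**2)
(64 - 55)/(23 + M(g(-2 - 1*2), -1)) - 70*50 = (64 - 55)/(23 + (-7 + (-(-2 - 1*2))**2)) - 70*50 = 9/(23 + (-7 + (-(-2 - 2))**2)) - 3500 = 9/(23 + (-7 + (-1*(-4))**2)) - 3500 = 9/(23 + (-7 + 4**2)) - 3500 = 9/(23 + (-7 + 16)) - 3500 = 9/(23 + 9) - 3500 = 9/32 - 3500 = -111991/32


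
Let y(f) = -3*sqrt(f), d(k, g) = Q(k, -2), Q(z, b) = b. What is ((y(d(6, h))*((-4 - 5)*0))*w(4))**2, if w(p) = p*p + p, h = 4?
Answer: 0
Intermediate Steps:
d(k, g) = -2
w(p) = p + p**2 (w(p) = p**2 + p = p + p**2)
((y(d(6, h))*((-4 - 5)*0))*w(4))**2 = (((-3*I*sqrt(2))*((-4 - 5)*0))*(4*(1 + 4)))**2 = (((-3*I*sqrt(2))*(-9*0))*(4*5))**2 = ((-3*I*sqrt(2)*0)*20)**2 = (0*20)**2 = 0**2 = 0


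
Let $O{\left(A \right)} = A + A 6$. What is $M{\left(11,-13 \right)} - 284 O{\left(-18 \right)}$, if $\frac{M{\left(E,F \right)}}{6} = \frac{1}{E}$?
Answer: $\frac{393630}{11} \approx 35785.0$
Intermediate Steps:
$M{\left(E,F \right)} = \frac{6}{E}$
$O{\left(A \right)} = 7 A$ ($O{\left(A \right)} = A + 6 A = 7 A$)
$M{\left(11,-13 \right)} - 284 O{\left(-18 \right)} = \frac{6}{11} - 284 \cdot 7 \left(-18\right) = 6 \cdot \frac{1}{11} - -35784 = \frac{6}{11} + 35784 = \frac{393630}{11}$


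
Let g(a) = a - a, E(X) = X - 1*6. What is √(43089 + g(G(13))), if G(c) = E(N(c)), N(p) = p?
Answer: √43089 ≈ 207.58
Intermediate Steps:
E(X) = -6 + X (E(X) = X - 6 = -6 + X)
G(c) = -6 + c
g(a) = 0
√(43089 + g(G(13))) = √(43089 + 0) = √43089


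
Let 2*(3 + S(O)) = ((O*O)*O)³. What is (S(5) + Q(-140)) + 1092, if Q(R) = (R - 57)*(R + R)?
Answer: 2065623/2 ≈ 1.0328e+6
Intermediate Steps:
S(O) = -3 + O⁹/2 (S(O) = -3 + ((O*O)*O)³/2 = -3 + (O²*O)³/2 = -3 + (O³)³/2 = -3 + O⁹/2)
Q(R) = 2*R*(-57 + R) (Q(R) = (-57 + R)*(2*R) = 2*R*(-57 + R))
(S(5) + Q(-140)) + 1092 = ((-3 + (½)*5⁹) + 2*(-140)*(-57 - 140)) + 1092 = ((-3 + (½)*1953125) + 2*(-140)*(-197)) + 1092 = ((-3 + 1953125/2) + 55160) + 1092 = (1953119/2 + 55160) + 1092 = 2063439/2 + 1092 = 2065623/2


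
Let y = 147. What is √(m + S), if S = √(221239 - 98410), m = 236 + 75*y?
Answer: √(11261 + √122829) ≈ 107.76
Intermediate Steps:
m = 11261 (m = 236 + 75*147 = 236 + 11025 = 11261)
S = √122829 ≈ 350.47
√(m + S) = √(11261 + √122829)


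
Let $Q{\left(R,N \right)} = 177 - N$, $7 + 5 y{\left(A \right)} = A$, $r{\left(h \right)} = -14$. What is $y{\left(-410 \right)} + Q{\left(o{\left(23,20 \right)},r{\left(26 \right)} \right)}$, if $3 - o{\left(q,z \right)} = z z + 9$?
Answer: $\frac{538}{5} \approx 107.6$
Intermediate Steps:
$o{\left(q,z \right)} = -6 - z^{2}$ ($o{\left(q,z \right)} = 3 - \left(z z + 9\right) = 3 - \left(z^{2} + 9\right) = 3 - \left(9 + z^{2}\right) = -6 - z^{2}$)
$y{\left(A \right)} = - \frac{7}{5} + \frac{A}{5}$
$y{\left(-410 \right)} + Q{\left(o{\left(23,20 \right)},r{\left(26 \right)} \right)} = \left(- \frac{7}{5} + \frac{1}{5} \left(-410\right)\right) + \left(177 - -14\right) = \left(- \frac{7}{5} - 82\right) + \left(177 + 14\right) = - \frac{417}{5} + 191 = \frac{538}{5}$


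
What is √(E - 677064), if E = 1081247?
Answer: √404183 ≈ 635.75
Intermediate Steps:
√(E - 677064) = √(1081247 - 677064) = √404183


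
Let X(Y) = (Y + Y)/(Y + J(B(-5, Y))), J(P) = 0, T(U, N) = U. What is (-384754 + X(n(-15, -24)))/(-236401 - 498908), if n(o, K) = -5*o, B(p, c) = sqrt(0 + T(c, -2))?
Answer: 384752/735309 ≈ 0.52325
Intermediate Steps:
B(p, c) = sqrt(c) (B(p, c) = sqrt(0 + c) = sqrt(c))
X(Y) = 2 (X(Y) = (Y + Y)/(Y + 0) = (2*Y)/Y = 2)
(-384754 + X(n(-15, -24)))/(-236401 - 498908) = (-384754 + 2)/(-236401 - 498908) = -384752/(-735309) = -384752*(-1/735309) = 384752/735309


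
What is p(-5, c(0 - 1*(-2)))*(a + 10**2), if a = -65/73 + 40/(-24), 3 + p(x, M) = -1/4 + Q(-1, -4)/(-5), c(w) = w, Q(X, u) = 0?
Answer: -69355/219 ≈ -316.69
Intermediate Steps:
p(x, M) = -13/4 (p(x, M) = -3 + (-1/4 + 0/(-5)) = -3 + (-1*1/4 + 0*(-1/5)) = -3 + (-1/4 + 0) = -3 - 1/4 = -13/4)
a = -560/219 (a = -65*1/73 + 40*(-1/24) = -65/73 - 5/3 = -560/219 ≈ -2.5571)
p(-5, c(0 - 1*(-2)))*(a + 10**2) = -13*(-560/219 + 10**2)/4 = -13*(-560/219 + 100)/4 = -13/4*21340/219 = -69355/219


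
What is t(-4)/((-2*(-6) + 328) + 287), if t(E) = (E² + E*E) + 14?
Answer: 46/627 ≈ 0.073365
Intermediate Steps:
t(E) = 14 + 2*E² (t(E) = (E² + E²) + 14 = 2*E² + 14 = 14 + 2*E²)
t(-4)/((-2*(-6) + 328) + 287) = (14 + 2*(-4)²)/((-2*(-6) + 328) + 287) = (14 + 2*16)/((12 + 328) + 287) = (14 + 32)/(340 + 287) = 46/627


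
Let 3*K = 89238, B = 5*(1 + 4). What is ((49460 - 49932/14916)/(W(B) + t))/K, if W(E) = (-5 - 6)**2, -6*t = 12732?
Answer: -61474619/73985530278 ≈ -0.00083090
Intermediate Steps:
t = -2122 (t = -1/6*12732 = -2122)
B = 25 (B = 5*5 = 25)
K = 29746 (K = (1/3)*89238 = 29746)
W(E) = 121 (W(E) = (-11)**2 = 121)
((49460 - 49932/14916)/(W(B) + t))/K = ((49460 - 49932/14916)/(121 - 2122))/29746 = ((49460 - 49932*1/14916)/(-2001))*(1/29746) = ((49460 - 4161/1243)*(-1/2001))*(1/29746) = ((61474619/1243)*(-1/2001))*(1/29746) = -61474619/2487243*1/29746 = -61474619/73985530278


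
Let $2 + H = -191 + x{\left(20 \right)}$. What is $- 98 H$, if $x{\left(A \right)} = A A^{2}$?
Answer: $-765086$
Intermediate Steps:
$x{\left(A \right)} = A^{3}$
$H = 7807$ ($H = -2 - \left(191 - 20^{3}\right) = -2 + \left(-191 + 8000\right) = -2 + 7809 = 7807$)
$- 98 H = \left(-98\right) 7807 = -765086$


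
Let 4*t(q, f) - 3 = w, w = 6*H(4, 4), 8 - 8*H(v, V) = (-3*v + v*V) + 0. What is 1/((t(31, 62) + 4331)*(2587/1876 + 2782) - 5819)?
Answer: 3752/45223495747 ≈ 8.2966e-8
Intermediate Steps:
H(v, V) = 1 + 3*v/8 - V*v/8 (H(v, V) = 1 - ((-3*v + v*V) + 0)/8 = 1 - ((-3*v + V*v) + 0)/8 = 1 - (-3*v + V*v)/8 = 1 + (3*v/8 - V*v/8) = 1 + 3*v/8 - V*v/8)
w = 3 (w = 6*(1 + (3/8)*4 - ⅛*4*4) = 6*(1 + 3/2 - 2) = 6*(½) = 3)
t(q, f) = 3/2 (t(q, f) = ¾ + (¼)*3 = ¾ + ¾ = 3/2)
1/((t(31, 62) + 4331)*(2587/1876 + 2782) - 5819) = 1/((3/2 + 4331)*(2587/1876 + 2782) - 5819) = 1/(8665*(2587*(1/1876) + 2782)/2 - 5819) = 1/(8665*(2587/1876 + 2782)/2 - 5819) = 1/((8665/2)*(5221619/1876) - 5819) = 1/(45245328635/3752 - 5819) = 1/(45223495747/3752) = 3752/45223495747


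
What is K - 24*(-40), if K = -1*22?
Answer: 938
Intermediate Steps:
K = -22
K - 24*(-40) = -22 - 24*(-40) = -22 + 960 = 938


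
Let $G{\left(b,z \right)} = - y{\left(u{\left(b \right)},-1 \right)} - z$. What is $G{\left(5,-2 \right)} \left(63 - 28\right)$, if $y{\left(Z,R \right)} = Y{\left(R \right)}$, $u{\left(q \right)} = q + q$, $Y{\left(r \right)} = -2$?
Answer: $140$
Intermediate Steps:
$u{\left(q \right)} = 2 q$
$y{\left(Z,R \right)} = -2$
$G{\left(b,z \right)} = 2 - z$ ($G{\left(b,z \right)} = \left(-1\right) \left(-2\right) - z = 2 - z$)
$G{\left(5,-2 \right)} \left(63 - 28\right) = \left(2 - -2\right) \left(63 - 28\right) = \left(2 + 2\right) \left(63 + \left(-79 + 51\right)\right) = 4 \left(63 - 28\right) = 4 \cdot 35 = 140$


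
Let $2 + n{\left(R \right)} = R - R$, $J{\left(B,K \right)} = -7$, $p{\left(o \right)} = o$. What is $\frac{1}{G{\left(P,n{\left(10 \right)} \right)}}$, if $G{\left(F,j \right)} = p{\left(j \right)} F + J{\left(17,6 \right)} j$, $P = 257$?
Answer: $- \frac{1}{500} \approx -0.002$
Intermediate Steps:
$n{\left(R \right)} = -2$ ($n{\left(R \right)} = -2 + \left(R - R\right) = -2 + 0 = -2$)
$G{\left(F,j \right)} = - 7 j + F j$ ($G{\left(F,j \right)} = j F - 7 j = F j - 7 j = - 7 j + F j$)
$\frac{1}{G{\left(P,n{\left(10 \right)} \right)}} = \frac{1}{\left(-2\right) \left(-7 + 257\right)} = \frac{1}{\left(-2\right) 250} = \frac{1}{-500} = - \frac{1}{500}$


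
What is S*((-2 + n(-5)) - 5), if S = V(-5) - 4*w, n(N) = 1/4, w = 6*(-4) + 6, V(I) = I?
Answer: -1809/4 ≈ -452.25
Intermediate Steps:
w = -18 (w = -24 + 6 = -18)
n(N) = ¼
S = 67 (S = -5 - 4*(-18) = -5 + 72 = 67)
S*((-2 + n(-5)) - 5) = 67*((-2 + ¼) - 5) = 67*(-7/4 - 5) = 67*(-27/4) = -1809/4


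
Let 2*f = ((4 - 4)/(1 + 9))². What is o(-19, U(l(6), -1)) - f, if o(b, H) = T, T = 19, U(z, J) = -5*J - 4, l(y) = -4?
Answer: 19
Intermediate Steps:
U(z, J) = -4 - 5*J
o(b, H) = 19
f = 0 (f = ((4 - 4)/(1 + 9))²/2 = (0/10)²/2 = (0*(⅒))²/2 = (½)*0² = (½)*0 = 0)
o(-19, U(l(6), -1)) - f = 19 - 1*0 = 19 + 0 = 19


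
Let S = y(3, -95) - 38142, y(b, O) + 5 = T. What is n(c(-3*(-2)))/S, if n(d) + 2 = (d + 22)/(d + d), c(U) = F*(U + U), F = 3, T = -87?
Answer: 43/1376424 ≈ 3.1240e-5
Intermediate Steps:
y(b, O) = -92 (y(b, O) = -5 - 87 = -92)
c(U) = 6*U (c(U) = 3*(U + U) = 3*(2*U) = 6*U)
n(d) = -2 + (22 + d)/(2*d) (n(d) = -2 + (d + 22)/(d + d) = -2 + (22 + d)/((2*d)) = -2 + (22 + d)*(1/(2*d)) = -2 + (22 + d)/(2*d))
S = -38234 (S = -92 - 38142 = -38234)
n(c(-3*(-2)))/S = (-3/2 + 11/((6*(-3*(-2)))))/(-38234) = (-3/2 + 11/((6*6)))*(-1/38234) = (-3/2 + 11/36)*(-1/38234) = -43/36*(-1/38234) = 43/1376424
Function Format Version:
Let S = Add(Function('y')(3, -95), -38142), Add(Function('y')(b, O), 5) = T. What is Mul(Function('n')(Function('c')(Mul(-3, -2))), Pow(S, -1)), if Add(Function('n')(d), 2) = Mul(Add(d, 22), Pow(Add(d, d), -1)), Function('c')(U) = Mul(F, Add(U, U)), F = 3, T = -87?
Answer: Rational(43, 1376424) ≈ 3.1240e-5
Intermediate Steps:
Function('y')(b, O) = -92 (Function('y')(b, O) = Add(-5, -87) = -92)
Function('c')(U) = Mul(6, U) (Function('c')(U) = Mul(3, Add(U, U)) = Mul(3, Mul(2, U)) = Mul(6, U))
Function('n')(d) = Add(-2, Mul(Rational(1, 2), Pow(d, -1), Add(22, d))) (Function('n')(d) = Add(-2, Mul(Add(d, 22), Pow(Add(d, d), -1))) = Add(-2, Mul(Add(22, d), Pow(Mul(2, d), -1))) = Add(-2, Mul(Add(22, d), Mul(Rational(1, 2), Pow(d, -1)))) = Add(-2, Mul(Rational(1, 2), Pow(d, -1), Add(22, d))))
S = -38234 (S = Add(-92, -38142) = -38234)
Mul(Function('n')(Function('c')(Mul(-3, -2))), Pow(S, -1)) = Mul(Add(Rational(-3, 2), Mul(11, Pow(Mul(6, Mul(-3, -2)), -1))), Pow(-38234, -1)) = Mul(Add(Rational(-3, 2), Mul(11, Pow(Mul(6, 6), -1))), Rational(-1, 38234)) = Mul(Add(Rational(-3, 2), Mul(11, Pow(36, -1))), Rational(-1, 38234)) = Mul(Add(Rational(-3, 2), Mul(11, Rational(1, 36))), Rational(-1, 38234)) = Mul(Add(Rational(-3, 2), Rational(11, 36)), Rational(-1, 38234)) = Mul(Rational(-43, 36), Rational(-1, 38234)) = Rational(43, 1376424)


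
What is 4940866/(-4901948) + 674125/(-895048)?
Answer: -1931709481767/1096869688376 ≈ -1.7611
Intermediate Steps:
4940866/(-4901948) + 674125/(-895048) = 4940866*(-1/4901948) + 674125*(-1/895048) = -2470433/2450974 - 674125/895048 = -1931709481767/1096869688376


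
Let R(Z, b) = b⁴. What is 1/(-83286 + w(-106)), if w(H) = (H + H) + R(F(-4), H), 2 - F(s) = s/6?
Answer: 1/126164198 ≈ 7.9262e-9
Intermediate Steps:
F(s) = 2 - s/6
w(H) = H⁴ + 2*H (w(H) = (H + H) + H⁴ = 2*H + H⁴ = H⁴ + 2*H)
1/(-83286 + w(-106)) = 1/(-83286 - 106*(2 + (-106)³)) = 1/(-83286 - 106*(2 - 1191016)) = 1/(-83286 - 106*(-1191014)) = 1/(-83286 + 126247484) = 1/126164198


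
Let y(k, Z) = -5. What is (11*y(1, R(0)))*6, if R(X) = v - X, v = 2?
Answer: -330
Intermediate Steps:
R(X) = 2 - X
(11*y(1, R(0)))*6 = (11*(-5))*6 = -55*6 = -330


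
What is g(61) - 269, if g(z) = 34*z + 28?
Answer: 1833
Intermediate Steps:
g(z) = 28 + 34*z
g(61) - 269 = (28 + 34*61) - 269 = (28 + 2074) - 269 = 2102 - 269 = 1833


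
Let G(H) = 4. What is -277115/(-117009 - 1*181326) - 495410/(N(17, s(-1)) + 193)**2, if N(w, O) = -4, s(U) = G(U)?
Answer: -9193287829/710454969 ≈ -12.940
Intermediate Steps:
s(U) = 4
-277115/(-117009 - 1*181326) - 495410/(N(17, s(-1)) + 193)**2 = -277115/(-117009 - 1*181326) - 495410/(-4 + 193)**2 = -277115/(-117009 - 181326) - 495410/(189**2) = -277115/(-298335) - 495410/35721 = -277115*(-1/298335) - 495410*1/35721 = 55423/59667 - 495410/35721 = -9193287829/710454969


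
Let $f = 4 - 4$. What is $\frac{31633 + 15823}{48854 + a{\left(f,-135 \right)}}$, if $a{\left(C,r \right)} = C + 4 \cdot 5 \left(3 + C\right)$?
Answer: $\frac{23728}{24457} \approx 0.97019$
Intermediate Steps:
$f = 0$ ($f = 4 - 4 = 0$)
$a{\left(C,r \right)} = 60 + 21 C$ ($a{\left(C,r \right)} = C + 4 \left(15 + 5 C\right) = C + \left(60 + 20 C\right) = 60 + 21 C$)
$\frac{31633 + 15823}{48854 + a{\left(f,-135 \right)}} = \frac{31633 + 15823}{48854 + \left(60 + 21 \cdot 0\right)} = \frac{47456}{48854 + \left(60 + 0\right)} = \frac{47456}{48854 + 60} = \frac{47456}{48914} = 47456 \cdot \frac{1}{48914} = \frac{23728}{24457}$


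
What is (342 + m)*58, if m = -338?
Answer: 232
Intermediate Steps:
(342 + m)*58 = (342 - 338)*58 = 4*58 = 232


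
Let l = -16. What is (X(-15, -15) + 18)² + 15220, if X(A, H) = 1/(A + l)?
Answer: 14936669/961 ≈ 15543.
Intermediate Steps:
X(A, H) = 1/(-16 + A) (X(A, H) = 1/(A - 16) = 1/(-16 + A))
(X(-15, -15) + 18)² + 15220 = (1/(-16 - 15) + 18)² + 15220 = (1/(-31) + 18)² + 15220 = (-1/31 + 18)² + 15220 = (557/31)² + 15220 = 310249/961 + 15220 = 14936669/961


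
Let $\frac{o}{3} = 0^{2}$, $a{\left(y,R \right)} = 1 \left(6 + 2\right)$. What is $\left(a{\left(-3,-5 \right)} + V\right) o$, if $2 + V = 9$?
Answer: $0$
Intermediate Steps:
$a{\left(y,R \right)} = 8$ ($a{\left(y,R \right)} = 1 \cdot 8 = 8$)
$V = 7$ ($V = -2 + 9 = 7$)
$o = 0$ ($o = 3 \cdot 0^{2} = 3 \cdot 0 = 0$)
$\left(a{\left(-3,-5 \right)} + V\right) o = \left(8 + 7\right) 0 = 15 \cdot 0 = 0$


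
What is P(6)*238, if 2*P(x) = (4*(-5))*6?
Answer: -14280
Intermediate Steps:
P(x) = -60 (P(x) = ((4*(-5))*6)/2 = (-20*6)/2 = (1/2)*(-120) = -60)
P(6)*238 = -60*238 = -14280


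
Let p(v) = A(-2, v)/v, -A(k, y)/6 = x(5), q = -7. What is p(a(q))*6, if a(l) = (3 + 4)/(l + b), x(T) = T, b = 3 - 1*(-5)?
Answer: -180/7 ≈ -25.714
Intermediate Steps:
b = 8 (b = 3 + 5 = 8)
a(l) = 7/(8 + l) (a(l) = (3 + 4)/(l + 8) = 7/(8 + l))
A(k, y) = -30 (A(k, y) = -6*5 = -30)
p(v) = -30/v
p(a(q))*6 = -30/(7/(8 - 7))*6 = -30/(7/1)*6 = -30/(7*1)*6 = -30/7*6 = -180/7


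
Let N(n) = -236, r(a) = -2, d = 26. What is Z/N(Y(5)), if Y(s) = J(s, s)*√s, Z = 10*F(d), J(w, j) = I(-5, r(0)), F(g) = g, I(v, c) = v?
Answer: -65/59 ≈ -1.1017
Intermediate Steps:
J(w, j) = -5
Z = 260 (Z = 10*26 = 260)
Y(s) = -5*√s
Z/N(Y(5)) = 260/(-236) = 260*(-1/236) = -65/59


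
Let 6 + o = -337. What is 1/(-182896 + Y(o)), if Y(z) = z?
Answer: -1/183239 ≈ -5.4574e-6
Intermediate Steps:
o = -343 (o = -6 - 337 = -343)
1/(-182896 + Y(o)) = 1/(-182896 - 343) = 1/(-183239) = -1/183239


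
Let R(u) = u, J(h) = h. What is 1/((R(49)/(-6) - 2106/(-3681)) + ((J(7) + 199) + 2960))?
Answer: 2454/7750727 ≈ 0.00031662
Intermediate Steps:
1/((R(49)/(-6) - 2106/(-3681)) + ((J(7) + 199) + 2960)) = 1/((49/(-6) - 2106/(-3681)) + ((7 + 199) + 2960)) = 1/((49*(-⅙) - 2106*(-1/3681)) + (206 + 2960)) = 1/((-49/6 + 234/409) + 3166) = 1/(-18637/2454 + 3166) = 1/(7750727/2454) = 2454/7750727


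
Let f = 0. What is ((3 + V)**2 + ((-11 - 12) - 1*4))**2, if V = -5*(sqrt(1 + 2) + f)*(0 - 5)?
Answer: 3515949 + 557100*sqrt(3) ≈ 4.4809e+6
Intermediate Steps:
V = 25*sqrt(3) (V = -5*(sqrt(1 + 2) + 0)*(0 - 5) = -5*(sqrt(3) + 0)*(-5) = -5*sqrt(3)*(-5) = -(-25)*sqrt(3) = 25*sqrt(3) ≈ 43.301)
((3 + V)**2 + ((-11 - 12) - 1*4))**2 = ((3 + 25*sqrt(3))**2 + ((-11 - 12) - 1*4))**2 = ((3 + 25*sqrt(3))**2 + (-23 - 4))**2 = ((3 + 25*sqrt(3))**2 - 27)**2 = (-27 + (3 + 25*sqrt(3))**2)**2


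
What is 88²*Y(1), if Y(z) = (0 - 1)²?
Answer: 7744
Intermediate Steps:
Y(z) = 1 (Y(z) = (-1)² = 1)
88²*Y(1) = 88²*1 = 7744*1 = 7744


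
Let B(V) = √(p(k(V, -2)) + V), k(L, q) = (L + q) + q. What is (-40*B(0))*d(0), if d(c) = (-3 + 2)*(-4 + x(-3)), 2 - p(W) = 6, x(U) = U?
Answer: -560*I ≈ -560.0*I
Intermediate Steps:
k(L, q) = L + 2*q
p(W) = -4 (p(W) = 2 - 1*6 = 2 - 6 = -4)
B(V) = √(-4 + V)
d(c) = 7 (d(c) = (-3 + 2)*(-4 - 3) = -1*(-7) = 7)
(-40*B(0))*d(0) = -40*√(-4 + 0)*7 = -80*I*7 = -560*I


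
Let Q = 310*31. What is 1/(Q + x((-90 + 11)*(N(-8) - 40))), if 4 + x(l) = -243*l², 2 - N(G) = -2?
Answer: -1/1965456042 ≈ -5.0879e-10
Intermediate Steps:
N(G) = 4 (N(G) = 2 - 1*(-2) = 2 + 2 = 4)
x(l) = -4 - 243*l²
Q = 9610
1/(Q + x((-90 + 11)*(N(-8) - 40))) = 1/(9610 + (-4 - 243*(-90 + 11)²*(4 - 40)²)) = 1/(9610 + (-4 - 243*(-79*(-36))²)) = 1/(9610 + (-4 - 243*2844²)) = 1/(9610 + (-4 - 243*8088336)) = 1/(9610 + (-4 - 1965465648)) = 1/(9610 - 1965465652) = 1/(-1965456042) = -1/1965456042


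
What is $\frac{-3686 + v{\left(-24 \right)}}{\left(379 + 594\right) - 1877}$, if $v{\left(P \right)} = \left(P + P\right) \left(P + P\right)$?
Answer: $\frac{691}{452} \approx 1.5288$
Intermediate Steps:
$v{\left(P \right)} = 4 P^{2}$ ($v{\left(P \right)} = 2 P 2 P = 4 P^{2}$)
$\frac{-3686 + v{\left(-24 \right)}}{\left(379 + 594\right) - 1877} = \frac{-3686 + 4 \left(-24\right)^{2}}{\left(379 + 594\right) - 1877} = \frac{-3686 + 4 \cdot 576}{973 - 1877} = \frac{-3686 + 2304}{-904} = \left(-1382\right) \left(- \frac{1}{904}\right) = \frac{691}{452}$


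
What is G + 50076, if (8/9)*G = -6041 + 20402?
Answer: 529857/8 ≈ 66232.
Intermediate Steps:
G = 129249/8 (G = 9*(-6041 + 20402)/8 = (9/8)*14361 = 129249/8 ≈ 16156.)
G + 50076 = 129249/8 + 50076 = 529857/8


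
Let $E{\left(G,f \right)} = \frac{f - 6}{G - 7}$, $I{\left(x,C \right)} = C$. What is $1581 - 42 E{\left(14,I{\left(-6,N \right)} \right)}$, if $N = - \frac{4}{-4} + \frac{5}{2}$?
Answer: $1596$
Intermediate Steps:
$N = \frac{7}{2}$ ($N = \left(-4\right) \left(- \frac{1}{4}\right) + 5 \cdot \frac{1}{2} = 1 + \frac{5}{2} = \frac{7}{2} \approx 3.5$)
$E{\left(G,f \right)} = \frac{-6 + f}{-7 + G}$
$1581 - 42 E{\left(14,I{\left(-6,N \right)} \right)} = 1581 - 42 \frac{-6 + \frac{7}{2}}{-7 + 14} = 1581 - 42 \cdot \frac{1}{7} \left(- \frac{5}{2}\right) = 1581 - -15 = 1581 + 15 = 1596$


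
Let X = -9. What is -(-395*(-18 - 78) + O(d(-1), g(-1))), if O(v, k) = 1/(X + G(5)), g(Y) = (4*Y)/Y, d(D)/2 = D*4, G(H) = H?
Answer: -151679/4 ≈ -37920.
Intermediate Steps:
d(D) = 8*D (d(D) = 2*(D*4) = 2*(4*D) = 8*D)
g(Y) = 4
O(v, k) = -¼ (O(v, k) = 1/(-9 + 5) = 1/(-4) = -¼)
-(-395*(-18 - 78) + O(d(-1), g(-1))) = -(-395*(-18 - 78) - ¼) = -(-395*(-96) - ¼) = -(37920 - ¼) = -1*151679/4 = -151679/4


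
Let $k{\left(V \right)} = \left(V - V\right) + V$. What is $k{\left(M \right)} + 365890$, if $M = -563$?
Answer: $365327$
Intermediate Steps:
$k{\left(V \right)} = V$ ($k{\left(V \right)} = 0 + V = V$)
$k{\left(M \right)} + 365890 = -563 + 365890 = 365327$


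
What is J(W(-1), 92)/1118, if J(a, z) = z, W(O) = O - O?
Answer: 46/559 ≈ 0.082290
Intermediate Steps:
W(O) = 0
J(W(-1), 92)/1118 = 92/1118 = 92*(1/1118) = 46/559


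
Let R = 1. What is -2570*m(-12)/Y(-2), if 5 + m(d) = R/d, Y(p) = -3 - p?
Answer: -78385/6 ≈ -13064.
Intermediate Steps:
m(d) = -5 + 1/d
-2570*m(-12)/Y(-2) = -2570*(-5 + 1/(-12))/(-3 - 1*(-2)) = -2570*(-5 - 1/12)/(-3 + 2) = -(-78385)/(6*(-1)) = -(-78385)*(-1)/6 = -2570*61/12 = -78385/6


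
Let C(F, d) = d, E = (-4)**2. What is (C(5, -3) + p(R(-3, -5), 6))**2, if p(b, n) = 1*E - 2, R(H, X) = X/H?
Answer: 121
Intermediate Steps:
E = 16
p(b, n) = 14 (p(b, n) = 1*16 - 2 = 16 - 2 = 14)
(C(5, -3) + p(R(-3, -5), 6))**2 = (-3 + 14)**2 = 11**2 = 121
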